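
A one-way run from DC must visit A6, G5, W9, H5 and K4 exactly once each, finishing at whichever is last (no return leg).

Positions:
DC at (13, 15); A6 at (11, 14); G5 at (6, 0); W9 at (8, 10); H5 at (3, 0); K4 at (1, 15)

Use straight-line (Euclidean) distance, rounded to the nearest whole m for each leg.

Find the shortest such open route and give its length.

There are 5! = 120 possible orderings.
DC → A6 → G5 → W9 → H5 → K4: 2+15+10+11+15 = 53
DC → A6 → G5 → W9 → K4 → H5: 2+15+10+9+15 = 51
DC → A6 → G5 → H5 → W9 → K4: 2+15+3+11+9 = 40
DC → A6 → G5 → H5 → K4 → W9: 2+15+3+15+9 = 44
DC → A6 → G5 → K4 → W9 → H5: 2+15+16+9+11 = 53
DC → A6 → G5 → K4 → H5 → W9: 2+15+16+15+11 = 59
DC → A6 → W9 → G5 → H5 → K4: 2+5+10+3+15 = 35
DC → A6 → W9 → G5 → K4 → H5: 2+5+10+16+15 = 48
DC → A6 → W9 → H5 → G5 → K4: 2+5+11+3+16 = 37
DC → A6 → W9 → H5 → K4 → G5: 2+5+11+15+16 = 49
DC → A6 → W9 → K4 → G5 → H5: 2+5+9+16+3 = 35
DC → A6 → W9 → K4 → H5 → G5: 2+5+9+15+3 = 34
DC → A6 → H5 → G5 → W9 → K4: 2+16+3+10+9 = 40
DC → A6 → H5 → G5 → K4 → W9: 2+16+3+16+9 = 46
… (106 more)
The minimum is 34.
One shortest path: DC → A6 → W9 → K4 → H5 → G5.

Shortest open route: 34 m.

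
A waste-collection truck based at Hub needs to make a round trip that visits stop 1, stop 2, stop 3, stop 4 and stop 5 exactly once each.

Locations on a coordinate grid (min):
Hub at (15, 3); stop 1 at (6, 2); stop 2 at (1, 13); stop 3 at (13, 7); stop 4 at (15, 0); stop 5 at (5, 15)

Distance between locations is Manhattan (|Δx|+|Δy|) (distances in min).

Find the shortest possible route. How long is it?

Shortest round trip = 58 min.

There are 60 distinct closed tours to check (reversals are equivalent).
Hub→stop 1→stop 2→stop 3→stop 4→stop 5→Hub: 10+16+18+9+25+22 = 100
Hub→stop 1→stop 2→stop 3→stop 5→stop 4→Hub: 10+16+18+16+25+3 = 88
Hub→stop 1→stop 2→stop 4→stop 3→stop 5→Hub: 10+16+27+9+16+22 = 100
Hub→stop 1→stop 2→stop 4→stop 5→stop 3→Hub: 10+16+27+25+16+6 = 100
Hub→stop 1→stop 2→stop 5→stop 3→stop 4→Hub: 10+16+6+16+9+3 = 60
Hub→stop 1→stop 2→stop 5→stop 4→stop 3→Hub: 10+16+6+25+9+6 = 72
Hub→stop 1→stop 3→stop 2→stop 4→stop 5→Hub: 10+12+18+27+25+22 = 114
Hub→stop 1→stop 3→stop 2→stop 5→stop 4→Hub: 10+12+18+6+25+3 = 74
Hub→stop 1→stop 3→stop 4→stop 2→stop 5→Hub: 10+12+9+27+6+22 = 86
Hub→stop 1→stop 3→stop 4→stop 5→stop 2→Hub: 10+12+9+25+6+24 = 86
Hub→stop 1→stop 3→stop 5→stop 2→stop 4→Hub: 10+12+16+6+27+3 = 74
Hub→stop 1→stop 3→stop 5→stop 4→stop 2→Hub: 10+12+16+25+27+24 = 114
Hub→stop 1→stop 4→stop 2→stop 3→stop 5→Hub: 10+11+27+18+16+22 = 104
Hub→stop 1→stop 4→stop 2→stop 5→stop 3→Hub: 10+11+27+6+16+6 = 76
… (46 more)
Hub→stop 3→stop 2→stop 5→stop 1→stop 4→Hub: 6+18+6+14+11+3 = 58  ← best
The minimum is 58.
One optimal route: Hub → stop 3 → stop 2 → stop 5 → stop 1 → stop 4 → Hub (or its reverse).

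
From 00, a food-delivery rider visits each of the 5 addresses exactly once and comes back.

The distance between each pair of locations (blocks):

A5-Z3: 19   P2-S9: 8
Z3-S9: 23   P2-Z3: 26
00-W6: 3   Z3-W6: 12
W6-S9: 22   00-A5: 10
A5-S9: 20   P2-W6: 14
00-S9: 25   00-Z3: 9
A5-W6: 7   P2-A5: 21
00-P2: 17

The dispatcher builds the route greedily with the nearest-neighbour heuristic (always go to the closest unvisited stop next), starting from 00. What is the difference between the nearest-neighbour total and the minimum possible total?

00: W6=3, Z3=9, A5=10, P2=17, S9=25 ⇒ W6
W6: A5=7, Z3=12, P2=14, S9=22 ⇒ A5
A5: Z3=19, S9=20, P2=21 ⇒ Z3
Z3: S9=23, P2=26 ⇒ S9
S9: P2=8 ⇒ P2
NN route 00 → W6 → A5 → Z3 → S9 → P2 → 00 costs 77.
Optimal: 00 → A5 → W6 → P2 → S9 → Z3 → 00 costs 71 (by enumerating all 60 distinct tours).
Excess = 77 − 71 = 6.

Excess over optimum: 6 blocks.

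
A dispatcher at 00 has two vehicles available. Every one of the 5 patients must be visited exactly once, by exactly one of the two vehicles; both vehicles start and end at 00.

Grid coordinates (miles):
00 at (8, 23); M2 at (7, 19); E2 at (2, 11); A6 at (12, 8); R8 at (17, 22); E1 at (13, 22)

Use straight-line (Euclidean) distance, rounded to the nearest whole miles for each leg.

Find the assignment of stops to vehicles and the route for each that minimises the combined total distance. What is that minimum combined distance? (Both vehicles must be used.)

55 miles — the smallest possible combined total.

There are 2^4 − 1 = 15 ways to divide the 5 stops into two non-empty groups. For each, the best each vehicle can do is its own shortest tour through its group:
  {M2} + {E2, A6, R8, E1}: 8 + 47 = 55
  {E2} + {M2, A6, R8, E1}: 26 + 40 = 66
  {M2, E2} + {A6, R8, E1}: 26 + 40 = 66
  {A6} + {M2, E2, R8, E1}: 32 + 41 = 73
  {M2, A6} + {E2, R8, E1}: 32 + 41 = 73
  {E2, A6} + {M2, R8, E1}: 39 + 23 = 62
  … (15 splits in total)
Best: vehicle 1 00 → M2 → 00 = 8; vehicle 2 00 → E2 → A6 → R8 → E1 → 00 = 47; combined 55.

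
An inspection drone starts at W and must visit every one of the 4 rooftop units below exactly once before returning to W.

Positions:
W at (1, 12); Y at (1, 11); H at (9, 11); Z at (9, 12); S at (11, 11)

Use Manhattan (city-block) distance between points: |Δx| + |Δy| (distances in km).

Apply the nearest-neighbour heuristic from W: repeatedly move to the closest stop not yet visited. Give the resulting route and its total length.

24 km along W → Y → H → Z → S → W.

From W: distances to unvisited — Y=1, Z=8, H=9, S=11. Nearest is Y (1).
From Y: distances to unvisited — H=8, Z=9, S=10. Nearest is H (8).
From H: distances to unvisited — Z=1, S=2. Nearest is Z (1).
From Z: distances to unvisited — S=3. Nearest is S (3).
Return S→W: 11.
Total = 1 + 8 + 1 + 3 + 11 = 24.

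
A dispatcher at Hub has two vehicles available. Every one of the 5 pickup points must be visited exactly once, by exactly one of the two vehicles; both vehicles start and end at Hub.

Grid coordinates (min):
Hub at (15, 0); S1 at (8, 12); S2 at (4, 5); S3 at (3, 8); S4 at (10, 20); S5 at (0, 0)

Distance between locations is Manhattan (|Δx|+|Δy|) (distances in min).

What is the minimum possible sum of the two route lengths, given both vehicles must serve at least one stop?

94 min — the smallest possible combined total.

Try each way of splitting the stops between the two vehicles (each non-empty) and, for each split, find the best tour for each vehicle:
  {S1} + {S2, S3, S4, S5}: 38 + 72 = 110
  {S2} + {S1, S3, S4, S5}: 32 + 70 = 102
  {S1, S2} + {S3, S4, S5}: 46 + 70 = 116
  {S3} + {S1, S2, S4, S5}: 40 + 70 = 110
  {S1, S3} + {S2, S4, S5}: 48 + 70 = 118
  {S2, S3} + {S1, S4, S5}: 40 + 70 = 110
  … (15 splits in total)
  {S1, S2, S3, S4} + {S5}: 64 + 30 = 94  ← best
Best: vehicle 1 Hub → S2 → S3 → S1 → S4 → Hub = 64; vehicle 2 Hub → S5 → Hub = 30; combined 94.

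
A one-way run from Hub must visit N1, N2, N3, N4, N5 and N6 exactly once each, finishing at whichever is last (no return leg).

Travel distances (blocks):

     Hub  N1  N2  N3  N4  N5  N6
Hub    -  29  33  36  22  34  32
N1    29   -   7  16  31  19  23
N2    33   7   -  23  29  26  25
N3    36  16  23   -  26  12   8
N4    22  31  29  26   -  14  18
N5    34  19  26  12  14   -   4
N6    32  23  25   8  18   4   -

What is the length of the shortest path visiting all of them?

Minimum one-way distance = 71 blocks.

There are 6! = 720 possible orderings.
Hub → N1 → N2 → N3 → N4 → N5 → N6: 29+7+23+26+14+4 = 103
Hub → N1 → N2 → N3 → N4 → N6 → N5: 29+7+23+26+18+4 = 107
Hub → N1 → N2 → N3 → N5 → N4 → N6: 29+7+23+12+14+18 = 103
Hub → N1 → N2 → N3 → N5 → N6 → N4: 29+7+23+12+4+18 = 93
Hub → N1 → N2 → N3 → N6 → N4 → N5: 29+7+23+8+18+14 = 99
Hub → N1 → N2 → N3 → N6 → N5 → N4: 29+7+23+8+4+14 = 85
Hub → N1 → N2 → N4 → N3 → N5 → N6: 29+7+29+26+12+4 = 107
Hub → N1 → N2 → N4 → N3 → N6 → N5: 29+7+29+26+8+4 = 103
… (712 more)
Hub → N4 → N5 → N6 → N3 → N1 → N2: 22+14+4+8+16+7 = 71  ← best
The minimum is 71.
One shortest path: Hub → N4 → N5 → N6 → N3 → N1 → N2.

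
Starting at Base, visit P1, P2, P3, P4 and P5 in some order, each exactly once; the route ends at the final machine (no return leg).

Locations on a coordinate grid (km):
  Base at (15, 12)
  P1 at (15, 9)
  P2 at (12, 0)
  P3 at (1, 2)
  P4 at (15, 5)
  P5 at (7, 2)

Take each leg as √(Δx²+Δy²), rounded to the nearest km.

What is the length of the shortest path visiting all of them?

Shortest open route: 24 km.

There are 5! = 120 possible orderings.
Base→P1→P2→P3→P4→P5: 3+9+11+14+9 = 46
Base→P1→P2→P3→P5→P4: 3+9+11+6+9 = 38
Base→P1→P2→P4→P3→P5: 3+9+6+14+6 = 38
Base→P1→P2→P4→P5→P3: 3+9+6+9+6 = 33
Base→P1→P2→P5→P3→P4: 3+9+5+6+14 = 37
Base→P1→P2→P5→P4→P3: 3+9+5+9+14 = 40
Base→P1→P3→P2→P4→P5: 3+16+11+6+9 = 45
Base→P1→P3→P2→P5→P4: 3+16+11+5+9 = 44
Base→P1→P3→P4→P2→P5: 3+16+14+6+5 = 44
Base→P1→P3→P4→P5→P2: 3+16+14+9+5 = 47
Base→P1→P3→P5→P2→P4: 3+16+6+5+6 = 36
Base→P1→P3→P5→P4→P2: 3+16+6+9+6 = 40
Base→P1→P4→P2→P3→P5: 3+4+6+11+6 = 30
Base→P1→P4→P2→P5→P3: 3+4+6+5+6 = 24
… (106 more)
The minimum is 24.
One shortest path: Base → P1 → P4 → P2 → P5 → P3.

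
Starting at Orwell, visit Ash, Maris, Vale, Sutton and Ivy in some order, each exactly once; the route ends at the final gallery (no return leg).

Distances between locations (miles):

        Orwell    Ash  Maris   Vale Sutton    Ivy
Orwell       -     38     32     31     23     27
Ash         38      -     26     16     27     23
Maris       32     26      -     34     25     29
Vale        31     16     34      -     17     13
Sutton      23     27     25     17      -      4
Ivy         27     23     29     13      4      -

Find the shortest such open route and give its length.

Minimum one-way distance = 82 miles.

There are 5! = 120 possible orderings.
Orwell→Ash→Maris→Vale→Sutton→Ivy: 38+26+34+17+4 = 119
Orwell→Ash→Maris→Vale→Ivy→Sutton: 38+26+34+13+4 = 115
Orwell→Ash→Maris→Sutton→Vale→Ivy: 38+26+25+17+13 = 119
Orwell→Ash→Maris→Sutton→Ivy→Vale: 38+26+25+4+13 = 106
Orwell→Ash→Maris→Ivy→Vale→Sutton: 38+26+29+13+17 = 123
Orwell→Ash→Maris→Ivy→Sutton→Vale: 38+26+29+4+17 = 114
Orwell→Ash→Vale→Maris→Sutton→Ivy: 38+16+34+25+4 = 117
Orwell→Ash→Vale→Maris→Ivy→Sutton: 38+16+34+29+4 = 121
Orwell→Ash→Vale→Sutton→Maris→Ivy: 38+16+17+25+29 = 125
Orwell→Ash→Vale→Sutton→Ivy→Maris: 38+16+17+4+29 = 104
Orwell→Ash→Vale→Ivy→Maris→Sutton: 38+16+13+29+25 = 121
Orwell→Ash→Vale→Ivy→Sutton→Maris: 38+16+13+4+25 = 96
Orwell→Ash→Sutton→Maris→Vale→Ivy: 38+27+25+34+13 = 137
Orwell→Ash→Sutton→Maris→Ivy→Vale: 38+27+25+29+13 = 132
… (106 more)
Orwell→Sutton→Ivy→Vale→Ash→Maris: 23+4+13+16+26 = 82  ← best
The minimum is 82.
One shortest path: Orwell → Sutton → Ivy → Vale → Ash → Maris.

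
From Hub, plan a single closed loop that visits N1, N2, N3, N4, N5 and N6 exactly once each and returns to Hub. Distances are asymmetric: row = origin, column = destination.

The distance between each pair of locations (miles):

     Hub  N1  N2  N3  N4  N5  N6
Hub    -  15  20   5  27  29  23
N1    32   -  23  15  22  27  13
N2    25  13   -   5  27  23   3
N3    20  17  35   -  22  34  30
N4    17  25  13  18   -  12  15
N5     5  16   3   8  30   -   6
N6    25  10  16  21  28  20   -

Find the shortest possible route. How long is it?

Shortest round trip = 85 miles.

Hub - N1 - N2 - N3 - N4 - N5 - N6 - Hub: 15+23+5+22+12+6+25 = 108
Hub - N1 - N2 - N3 - N4 - N6 - N5 - Hub: 15+23+5+22+15+20+5 = 105
Hub - N1 - N2 - N3 - N5 - N4 - N6 - Hub: 15+23+5+34+30+15+25 = 147
Hub - N1 - N2 - N3 - N5 - N6 - N4 - Hub: 15+23+5+34+6+28+17 = 128
Hub - N1 - N2 - N3 - N6 - N4 - N5 - Hub: 15+23+5+30+28+12+5 = 118
Hub - N1 - N2 - N3 - N6 - N5 - N4 - Hub: 15+23+5+30+20+30+17 = 140
Hub - N1 - N2 - N4 - N3 - N5 - N6 - Hub: 15+23+27+18+34+6+25 = 148
Hub - N1 - N2 - N4 - N3 - N6 - N5 - Hub: 15+23+27+18+30+20+5 = 138
… (712 more)
Hub - N3 - N1 - N4 - N2 - N6 - N5 - Hub: 5+17+22+13+3+20+5 = 85  ← best
The minimum is 85.
One optimal route: Hub → N3 → N1 → N4 → N2 → N6 → N5 → Hub.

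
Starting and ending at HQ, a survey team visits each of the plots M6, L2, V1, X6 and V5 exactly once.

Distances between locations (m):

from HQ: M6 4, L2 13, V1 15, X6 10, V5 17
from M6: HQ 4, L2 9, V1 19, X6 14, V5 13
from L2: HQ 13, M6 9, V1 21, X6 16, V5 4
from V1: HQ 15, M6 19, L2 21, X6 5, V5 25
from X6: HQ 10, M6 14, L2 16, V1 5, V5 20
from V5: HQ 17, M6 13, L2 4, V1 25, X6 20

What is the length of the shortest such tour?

With 5 stops there are 5!/2 = 60 distinct round trips (a route and its reverse cost the same).
HQ - M6 - L2 - V1 - X6 - V5 - HQ: 4+9+21+5+20+17 = 76
HQ - M6 - L2 - V1 - V5 - X6 - HQ: 4+9+21+25+20+10 = 89
HQ - M6 - L2 - X6 - V1 - V5 - HQ: 4+9+16+5+25+17 = 76
HQ - M6 - L2 - X6 - V5 - V1 - HQ: 4+9+16+20+25+15 = 89
HQ - M6 - L2 - V5 - V1 - X6 - HQ: 4+9+4+25+5+10 = 57
HQ - M6 - L2 - V5 - X6 - V1 - HQ: 4+9+4+20+5+15 = 57
HQ - M6 - V1 - L2 - X6 - V5 - HQ: 4+19+21+16+20+17 = 97
HQ - M6 - V1 - L2 - V5 - X6 - HQ: 4+19+21+4+20+10 = 78
HQ - M6 - V1 - X6 - L2 - V5 - HQ: 4+19+5+16+4+17 = 65
HQ - M6 - V1 - X6 - V5 - L2 - HQ: 4+19+5+20+4+13 = 65
HQ - M6 - V1 - V5 - L2 - X6 - HQ: 4+19+25+4+16+10 = 78
HQ - M6 - V1 - V5 - X6 - L2 - HQ: 4+19+25+20+16+13 = 97
HQ - M6 - X6 - L2 - V1 - V5 - HQ: 4+14+16+21+25+17 = 97
HQ - M6 - X6 - L2 - V5 - V1 - HQ: 4+14+16+4+25+15 = 78
… (46 more)
The minimum is 57.
One optimal route: HQ → M6 → L2 → V5 → V1 → X6 → HQ (or its reverse).

57 m — the shortest possible round trip.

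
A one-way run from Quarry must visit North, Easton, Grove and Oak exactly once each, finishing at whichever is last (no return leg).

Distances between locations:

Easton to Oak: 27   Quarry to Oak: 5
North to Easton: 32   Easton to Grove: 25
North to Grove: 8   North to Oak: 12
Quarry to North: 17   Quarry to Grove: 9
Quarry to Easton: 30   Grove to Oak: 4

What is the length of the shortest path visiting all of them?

Minimum one-way distance = 49.

There are 4! = 24 possible orderings.
Quarry→North→Easton→Grove→Oak: 17+32+25+4 = 78
Quarry→North→Easton→Oak→Grove: 17+32+27+4 = 80
Quarry→North→Grove→Easton→Oak: 17+8+25+27 = 77
Quarry→North→Grove→Oak→Easton: 17+8+4+27 = 56
Quarry→North→Oak→Easton→Grove: 17+12+27+25 = 81
Quarry→North→Oak→Grove→Easton: 17+12+4+25 = 58
Quarry→Easton→North→Grove→Oak: 30+32+8+4 = 74
Quarry→Easton→North→Oak→Grove: 30+32+12+4 = 78
Quarry→Easton→Grove→North→Oak: 30+25+8+12 = 75
Quarry→Easton→Grove→Oak→North: 30+25+4+12 = 71
Quarry→Easton→Oak→North→Grove: 30+27+12+8 = 77
Quarry→Easton→Oak→Grove→North: 30+27+4+8 = 69
Quarry→Grove→North→Easton→Oak: 9+8+32+27 = 76
Quarry→Grove→North→Oak→Easton: 9+8+12+27 = 56
… (10 more)
Quarry→Oak→Grove→North→Easton: 5+4+8+32 = 49  ← best
The minimum is 49.
One shortest path: Quarry → Oak → Grove → North → Easton.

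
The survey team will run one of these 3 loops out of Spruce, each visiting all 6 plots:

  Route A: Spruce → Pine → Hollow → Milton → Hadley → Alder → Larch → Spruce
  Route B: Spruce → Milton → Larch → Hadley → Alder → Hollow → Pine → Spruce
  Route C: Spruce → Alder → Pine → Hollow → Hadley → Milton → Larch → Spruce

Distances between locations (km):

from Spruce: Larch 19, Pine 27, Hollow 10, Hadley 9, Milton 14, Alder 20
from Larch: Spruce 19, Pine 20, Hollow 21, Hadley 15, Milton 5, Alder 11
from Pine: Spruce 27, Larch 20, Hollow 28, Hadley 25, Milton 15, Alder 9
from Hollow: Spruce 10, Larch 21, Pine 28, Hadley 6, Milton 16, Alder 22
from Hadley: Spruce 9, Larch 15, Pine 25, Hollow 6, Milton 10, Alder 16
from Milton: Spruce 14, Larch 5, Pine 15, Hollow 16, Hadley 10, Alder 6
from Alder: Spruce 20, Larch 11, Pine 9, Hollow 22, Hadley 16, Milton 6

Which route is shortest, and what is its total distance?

97 km — Route C is the shortest.

Route A: 27 + 28 + 16 + 10 + 16 + 11 + 19 = 127
Route B: 14 + 5 + 15 + 16 + 22 + 28 + 27 = 127
Route C: 20 + 9 + 28 + 6 + 10 + 5 + 19 = 97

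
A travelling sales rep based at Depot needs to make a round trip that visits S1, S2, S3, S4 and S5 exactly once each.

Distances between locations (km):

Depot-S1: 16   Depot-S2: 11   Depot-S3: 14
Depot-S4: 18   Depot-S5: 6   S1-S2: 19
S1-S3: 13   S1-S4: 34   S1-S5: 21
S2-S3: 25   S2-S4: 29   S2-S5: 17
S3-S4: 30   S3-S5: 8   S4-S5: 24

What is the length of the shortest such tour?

There are 60 distinct closed tours to check (reversals are equivalent).
Depot-S1-S2-S3-S4-S5-Depot: 16+19+25+30+24+6 = 120
Depot-S1-S2-S3-S5-S4-Depot: 16+19+25+8+24+18 = 110
Depot-S1-S2-S4-S3-S5-Depot: 16+19+29+30+8+6 = 108
Depot-S1-S2-S4-S5-S3-Depot: 16+19+29+24+8+14 = 110
Depot-S1-S2-S5-S3-S4-Depot: 16+19+17+8+30+18 = 108
Depot-S1-S2-S5-S4-S3-Depot: 16+19+17+24+30+14 = 120
Depot-S1-S3-S2-S4-S5-Depot: 16+13+25+29+24+6 = 113
Depot-S1-S3-S2-S5-S4-Depot: 16+13+25+17+24+18 = 113
Depot-S1-S3-S4-S2-S5-Depot: 16+13+30+29+17+6 = 111
Depot-S1-S3-S4-S5-S2-Depot: 16+13+30+24+17+11 = 111
Depot-S1-S3-S5-S2-S4-Depot: 16+13+8+17+29+18 = 101
Depot-S1-S3-S5-S4-S2-Depot: 16+13+8+24+29+11 = 101
Depot-S1-S4-S2-S3-S5-Depot: 16+34+29+25+8+6 = 118
Depot-S1-S4-S2-S5-S3-Depot: 16+34+29+17+8+14 = 118
… (46 more)
Depot-S2-S1-S3-S5-S4-Depot: 11+19+13+8+24+18 = 93  ← best
The minimum is 93.
One optimal route: Depot → S2 → S1 → S3 → S5 → S4 → Depot (or its reverse).

93 km — the shortest possible round trip.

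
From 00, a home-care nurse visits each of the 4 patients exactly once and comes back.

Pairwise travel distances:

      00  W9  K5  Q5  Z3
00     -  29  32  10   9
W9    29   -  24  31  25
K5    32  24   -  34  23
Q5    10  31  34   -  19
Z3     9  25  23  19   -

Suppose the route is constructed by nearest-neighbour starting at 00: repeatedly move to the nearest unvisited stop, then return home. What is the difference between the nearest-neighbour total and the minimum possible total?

Excess over optimum: 18.

00: Z3=9, Q5=10, W9=29, K5=32 ⇒ Z3
Z3: Q5=19, K5=23, W9=25 ⇒ Q5
Q5: W9=31, K5=34 ⇒ W9
W9: K5=24 ⇒ K5
NN route 00 → Z3 → Q5 → W9 → K5 → 00 costs 115.
Optimal: 00 → Q5 → W9 → K5 → Z3 → 00 costs 97 (by enumerating all 12 distinct tours).
Excess = 115 − 97 = 18.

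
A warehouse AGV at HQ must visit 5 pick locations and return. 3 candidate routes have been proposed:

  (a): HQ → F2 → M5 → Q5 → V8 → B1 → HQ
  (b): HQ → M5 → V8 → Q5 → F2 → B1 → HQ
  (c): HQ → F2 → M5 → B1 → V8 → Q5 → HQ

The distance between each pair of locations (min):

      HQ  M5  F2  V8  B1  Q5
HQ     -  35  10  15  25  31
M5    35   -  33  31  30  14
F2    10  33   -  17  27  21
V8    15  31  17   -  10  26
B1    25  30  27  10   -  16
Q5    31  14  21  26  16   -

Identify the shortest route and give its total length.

118 min — (a) is the shortest.

(a): 10 + 33 + 14 + 26 + 10 + 25 = 118
(b): 35 + 31 + 26 + 21 + 27 + 25 = 165
(c): 10 + 33 + 30 + 10 + 26 + 31 = 140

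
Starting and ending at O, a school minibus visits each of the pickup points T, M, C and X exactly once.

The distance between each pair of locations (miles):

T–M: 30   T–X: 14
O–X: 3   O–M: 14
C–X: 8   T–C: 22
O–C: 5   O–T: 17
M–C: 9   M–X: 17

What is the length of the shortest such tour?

Shortest round trip = 61 miles.

With 4 stops there are 4!/2 = 12 distinct round trips (a route and its reverse cost the same).
O→T→M→C→X→O: 17+30+9+8+3 = 67
O→T→M→X→C→O: 17+30+17+8+5 = 77
O→T→C→M→X→O: 17+22+9+17+3 = 68
O→T→C→X→M→O: 17+22+8+17+14 = 78
O→T→X→M→C→O: 17+14+17+9+5 = 62
O→T→X→C→M→O: 17+14+8+9+14 = 62
O→M→T→C→X→O: 14+30+22+8+3 = 77
O→M→T→X→C→O: 14+30+14+8+5 = 71
O→M→C→T→X→O: 14+9+22+14+3 = 62
O→M→X→T→C→O: 14+17+14+22+5 = 72
O→C→T→M→X→O: 5+22+30+17+3 = 77
O→C→M→T→X→O: 5+9+30+14+3 = 61
The minimum is 61.
One optimal route: O → C → M → T → X → O (or its reverse).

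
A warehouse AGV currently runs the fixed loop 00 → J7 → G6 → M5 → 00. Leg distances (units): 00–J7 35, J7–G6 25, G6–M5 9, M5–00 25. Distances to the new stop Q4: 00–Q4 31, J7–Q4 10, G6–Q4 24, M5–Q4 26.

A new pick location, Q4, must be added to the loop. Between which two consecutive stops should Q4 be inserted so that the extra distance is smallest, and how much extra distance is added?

Insertion cost between consecutive stops i–j is d(i,Q4) + d(Q4,j) − d(i,j):
  between 00 and J7: 31 + 10 − 35 = 6
  between J7 and G6: 10 + 24 − 25 = 9
  between G6 and M5: 24 + 26 − 9 = 41
  between M5 and 00: 26 + 31 − 25 = 32
Cheapest insertion is between 00 and J7, adding 6.
New total = 94 + 6 = 100.

+6 — insert Q4 between 00 and J7.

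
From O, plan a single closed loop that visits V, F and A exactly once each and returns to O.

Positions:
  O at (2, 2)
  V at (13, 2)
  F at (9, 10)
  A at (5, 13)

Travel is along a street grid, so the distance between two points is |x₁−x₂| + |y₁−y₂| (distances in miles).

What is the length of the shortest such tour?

O-V-F-A-O: 11+12+7+14 = 44
O-V-A-F-O: 11+19+7+15 = 52
O-F-V-A-O: 15+12+19+14 = 60
The minimum is 44.
One optimal route: O → V → F → A → O (or its reverse).

44 miles — the shortest possible round trip.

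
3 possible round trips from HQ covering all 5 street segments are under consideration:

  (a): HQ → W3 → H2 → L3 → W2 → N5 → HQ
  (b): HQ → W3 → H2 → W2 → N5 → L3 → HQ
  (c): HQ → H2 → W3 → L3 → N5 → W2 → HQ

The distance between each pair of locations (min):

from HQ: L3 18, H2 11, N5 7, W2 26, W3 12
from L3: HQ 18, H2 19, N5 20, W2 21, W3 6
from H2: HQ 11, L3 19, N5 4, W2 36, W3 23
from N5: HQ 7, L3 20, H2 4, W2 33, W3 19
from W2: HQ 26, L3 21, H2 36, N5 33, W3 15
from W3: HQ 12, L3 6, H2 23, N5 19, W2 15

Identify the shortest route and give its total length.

115 min — (a) is the shortest.

(a): 12 + 23 + 19 + 21 + 33 + 7 = 115
(b): 12 + 23 + 36 + 33 + 20 + 18 = 142
(c): 11 + 23 + 6 + 20 + 33 + 26 = 119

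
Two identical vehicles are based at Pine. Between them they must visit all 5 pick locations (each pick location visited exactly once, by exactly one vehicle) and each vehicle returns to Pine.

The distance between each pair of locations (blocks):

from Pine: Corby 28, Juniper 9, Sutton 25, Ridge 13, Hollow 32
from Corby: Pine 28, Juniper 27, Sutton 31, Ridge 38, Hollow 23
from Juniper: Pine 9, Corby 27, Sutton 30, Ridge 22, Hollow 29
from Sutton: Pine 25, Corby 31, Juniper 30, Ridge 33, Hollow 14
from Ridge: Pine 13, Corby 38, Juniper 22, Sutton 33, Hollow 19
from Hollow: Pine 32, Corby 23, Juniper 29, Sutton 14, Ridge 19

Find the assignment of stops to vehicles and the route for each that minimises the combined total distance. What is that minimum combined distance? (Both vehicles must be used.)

123 blocks — the smallest possible combined total.

Check every non-empty split of the stops between the two vehicles; for each half take its own optimal tour:
  {Corby} + {Juniper, Sutton, Ridge, Hollow}: 56 + 85 = 141
  {Juniper} + {Corby, Sutton, Ridge, Hollow}: 18 + 105 = 123
  {Corby, Juniper} + {Sutton, Ridge, Hollow}: 64 + 71 = 135
  {Sutton} + {Corby, Juniper, Ridge, Hollow}: 50 + 91 = 141
  {Corby, Sutton} + {Juniper, Ridge, Hollow}: 84 + 70 = 154
  {Juniper, Sutton} + {Corby, Ridge, Hollow}: 64 + 83 = 147
  … (15 splits in total)
Best: vehicle 1 Pine → Juniper → Pine = 18; vehicle 2 Pine → Corby → Sutton → Hollow → Ridge → Pine = 105; combined 123.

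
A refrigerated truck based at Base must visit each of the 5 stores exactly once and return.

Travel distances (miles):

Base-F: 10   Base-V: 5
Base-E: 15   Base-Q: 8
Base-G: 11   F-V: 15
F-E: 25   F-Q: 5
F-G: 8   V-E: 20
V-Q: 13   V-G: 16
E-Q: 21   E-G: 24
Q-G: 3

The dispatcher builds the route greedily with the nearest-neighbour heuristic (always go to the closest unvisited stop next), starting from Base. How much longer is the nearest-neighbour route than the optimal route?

Excess over optimum: 2 miles.

From Base: V=5, Q=8, F=10, G=11, E=15 → choose V (5).
From V: Q=13, F=15, G=16, E=20 → choose Q (13).
From Q: G=3, F=5, E=21 → choose G (3).
From G: F=8, E=24 → choose F (8).
From F: E=25 → choose E (25).
NN route Base → V → Q → G → F → E → Base costs 69.
Optimal: Base → F → Q → G → E → V → Base costs 67 (by enumerating all 60 distinct tours).
Excess = 69 − 67 = 2.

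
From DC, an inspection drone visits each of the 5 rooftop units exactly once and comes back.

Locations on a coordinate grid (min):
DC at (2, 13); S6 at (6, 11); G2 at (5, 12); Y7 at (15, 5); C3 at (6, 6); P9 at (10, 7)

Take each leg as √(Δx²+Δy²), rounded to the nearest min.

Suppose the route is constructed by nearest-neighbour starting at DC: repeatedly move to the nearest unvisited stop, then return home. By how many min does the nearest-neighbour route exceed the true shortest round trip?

Excess over optimum: 1 min.

From DC: G2=3, S6=4, C3=8, P9=10, Y7=15 → choose G2 (3).
From G2: S6=1, C3=6, P9=7, Y7=12 → choose S6 (1).
From S6: C3=5, P9=6, Y7=11 → choose C3 (5).
From C3: P9=4, Y7=9 → choose P9 (4).
From P9: Y7=5 → choose Y7 (5).
NN route DC → G2 → S6 → C3 → P9 → Y7 → DC costs 33.
Optimal: DC → G2 → S6 → Y7 → P9 → C3 → DC costs 32 (by enumerating all 60 distinct tours).
Excess = 33 − 32 = 1.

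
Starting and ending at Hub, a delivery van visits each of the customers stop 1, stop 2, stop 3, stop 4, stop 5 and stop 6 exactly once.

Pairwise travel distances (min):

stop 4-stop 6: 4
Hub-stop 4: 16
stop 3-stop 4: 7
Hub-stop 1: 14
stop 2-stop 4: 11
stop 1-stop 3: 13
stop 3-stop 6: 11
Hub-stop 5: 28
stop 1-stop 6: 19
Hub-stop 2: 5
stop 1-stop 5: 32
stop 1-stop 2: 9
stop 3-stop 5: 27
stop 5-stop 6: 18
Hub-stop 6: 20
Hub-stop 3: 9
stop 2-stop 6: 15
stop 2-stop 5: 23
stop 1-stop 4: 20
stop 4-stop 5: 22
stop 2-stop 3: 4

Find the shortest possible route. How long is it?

84 min — the shortest possible round trip.

With 6 stops there are 6!/2 = 360 distinct round trips (a route and its reverse cost the same).
Hub - stop 1 - stop 2 - stop 3 - stop 4 - stop 5 - stop 6 - Hub: 14+9+4+7+22+18+20 = 94
Hub - stop 1 - stop 2 - stop 3 - stop 4 - stop 6 - stop 5 - Hub: 14+9+4+7+4+18+28 = 84
Hub - stop 1 - stop 2 - stop 3 - stop 5 - stop 4 - stop 6 - Hub: 14+9+4+27+22+4+20 = 100
Hub - stop 1 - stop 2 - stop 3 - stop 5 - stop 6 - stop 4 - Hub: 14+9+4+27+18+4+16 = 92
Hub - stop 1 - stop 2 - stop 3 - stop 6 - stop 4 - stop 5 - Hub: 14+9+4+11+4+22+28 = 92
Hub - stop 1 - stop 2 - stop 3 - stop 6 - stop 5 - stop 4 - Hub: 14+9+4+11+18+22+16 = 94
Hub - stop 1 - stop 2 - stop 4 - stop 3 - stop 5 - stop 6 - Hub: 14+9+11+7+27+18+20 = 106
Hub - stop 1 - stop 2 - stop 4 - stop 3 - stop 6 - stop 5 - Hub: 14+9+11+7+11+18+28 = 98
… (352 more)
The minimum is 84.
One optimal route: Hub → stop 1 → stop 2 → stop 3 → stop 4 → stop 6 → stop 5 → Hub (or its reverse).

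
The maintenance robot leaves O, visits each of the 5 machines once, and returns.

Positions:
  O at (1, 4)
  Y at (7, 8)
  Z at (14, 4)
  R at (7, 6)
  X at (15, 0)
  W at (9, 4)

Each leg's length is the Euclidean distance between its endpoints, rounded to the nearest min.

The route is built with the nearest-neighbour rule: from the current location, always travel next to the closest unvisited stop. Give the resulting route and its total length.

From O: distances to unvisited — R=6, Y=7, W=8, Z=13, X=15. Nearest is R (6).
From R: distances to unvisited — Y=2, W=3, Z=7, X=10. Nearest is Y (2).
From Y: distances to unvisited — W=4, Z=8, X=11. Nearest is W (4).
From W: distances to unvisited — Z=5, X=7. Nearest is Z (5).
From Z: distances to unvisited — X=4. Nearest is X (4).
Return X→O: 15.
Total = 6 + 2 + 4 + 5 + 4 + 15 = 36.

Total distance 36 min via the nearest-neighbour route O → R → Y → W → Z → X → O.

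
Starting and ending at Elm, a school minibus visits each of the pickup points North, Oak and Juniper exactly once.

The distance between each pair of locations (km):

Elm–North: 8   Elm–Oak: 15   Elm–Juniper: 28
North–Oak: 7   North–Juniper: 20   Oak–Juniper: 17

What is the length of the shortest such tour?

Minimum total distance: 60 km.

Elm - North - Oak - Juniper - Elm: 8+7+17+28 = 60
Elm - North - Juniper - Oak - Elm: 8+20+17+15 = 60
Elm - Oak - North - Juniper - Elm: 15+7+20+28 = 70
The minimum is 60.
One optimal route: Elm → North → Oak → Juniper → Elm (or its reverse).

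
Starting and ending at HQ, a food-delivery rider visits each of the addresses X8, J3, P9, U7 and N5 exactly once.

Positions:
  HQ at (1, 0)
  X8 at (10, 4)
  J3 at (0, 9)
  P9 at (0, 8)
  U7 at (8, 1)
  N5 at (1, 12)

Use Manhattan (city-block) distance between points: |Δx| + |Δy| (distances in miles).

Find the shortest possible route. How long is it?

Shortest round trip = 44 miles.

There are 60 distinct closed tours to check (reversals are equivalent).
HQ-X8-J3-P9-U7-N5-HQ: 13+15+1+15+18+12 = 74
HQ-X8-J3-P9-N5-U7-HQ: 13+15+1+5+18+8 = 60
HQ-X8-J3-U7-P9-N5-HQ: 13+15+16+15+5+12 = 76
HQ-X8-J3-U7-N5-P9-HQ: 13+15+16+18+5+9 = 76
HQ-X8-J3-N5-P9-U7-HQ: 13+15+4+5+15+8 = 60
HQ-X8-J3-N5-U7-P9-HQ: 13+15+4+18+15+9 = 74
HQ-X8-P9-J3-U7-N5-HQ: 13+14+1+16+18+12 = 74
HQ-X8-P9-J3-N5-U7-HQ: 13+14+1+4+18+8 = 58
HQ-X8-P9-U7-J3-N5-HQ: 13+14+15+16+4+12 = 74
HQ-X8-P9-U7-N5-J3-HQ: 13+14+15+18+4+10 = 74
HQ-X8-P9-N5-J3-U7-HQ: 13+14+5+4+16+8 = 60
HQ-X8-P9-N5-U7-J3-HQ: 13+14+5+18+16+10 = 76
HQ-X8-U7-J3-P9-N5-HQ: 13+5+16+1+5+12 = 52
HQ-X8-U7-J3-N5-P9-HQ: 13+5+16+4+5+9 = 52
… (46 more)
HQ-P9-J3-N5-X8-U7-HQ: 9+1+4+17+5+8 = 44  ← best
The minimum is 44.
One optimal route: HQ → P9 → J3 → N5 → X8 → U7 → HQ (or its reverse).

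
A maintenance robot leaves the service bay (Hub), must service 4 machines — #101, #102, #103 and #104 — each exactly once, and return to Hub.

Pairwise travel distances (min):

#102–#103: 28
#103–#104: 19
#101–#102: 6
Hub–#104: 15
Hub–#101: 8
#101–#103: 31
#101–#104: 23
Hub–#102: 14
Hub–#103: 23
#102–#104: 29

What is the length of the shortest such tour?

With 4 stops there are 4!/2 = 12 distinct round trips (a route and its reverse cost the same).
Hub → #101 → #102 → #103 → #104 → Hub: 8+6+28+19+15 = 76
Hub → #101 → #102 → #104 → #103 → Hub: 8+6+29+19+23 = 85
Hub → #101 → #103 → #102 → #104 → Hub: 8+31+28+29+15 = 111
Hub → #101 → #103 → #104 → #102 → Hub: 8+31+19+29+14 = 101
Hub → #101 → #104 → #102 → #103 → Hub: 8+23+29+28+23 = 111
Hub → #101 → #104 → #103 → #102 → Hub: 8+23+19+28+14 = 92
Hub → #102 → #101 → #103 → #104 → Hub: 14+6+31+19+15 = 85
Hub → #102 → #101 → #104 → #103 → Hub: 14+6+23+19+23 = 85
Hub → #102 → #103 → #101 → #104 → Hub: 14+28+31+23+15 = 111
Hub → #102 → #104 → #101 → #103 → Hub: 14+29+23+31+23 = 120
Hub → #103 → #101 → #102 → #104 → Hub: 23+31+6+29+15 = 104
Hub → #103 → #102 → #101 → #104 → Hub: 23+28+6+23+15 = 95
The minimum is 76.
One optimal route: Hub → #101 → #102 → #103 → #104 → Hub (or its reverse).

76 min — the shortest possible round trip.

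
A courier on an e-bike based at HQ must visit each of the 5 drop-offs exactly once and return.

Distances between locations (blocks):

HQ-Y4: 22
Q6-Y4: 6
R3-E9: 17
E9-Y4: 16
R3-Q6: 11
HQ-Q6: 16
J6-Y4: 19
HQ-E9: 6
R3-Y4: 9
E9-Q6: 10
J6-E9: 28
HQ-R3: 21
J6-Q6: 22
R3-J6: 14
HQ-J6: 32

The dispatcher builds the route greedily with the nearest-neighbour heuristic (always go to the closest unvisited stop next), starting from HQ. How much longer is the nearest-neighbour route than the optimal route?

1 blocks longer than the optimal tour.

HQ: E9=6, Q6=16, R3=21, Y4=22, J6=32 ⇒ E9
E9: Q6=10, Y4=16, R3=17, J6=28 ⇒ Q6
Q6: Y4=6, R3=11, J6=22 ⇒ Y4
Y4: R3=9, J6=19 ⇒ R3
R3: J6=14 ⇒ J6
NN route HQ → E9 → Q6 → Y4 → R3 → J6 → HQ costs 77.
Optimal: HQ → R3 → J6 → Y4 → Q6 → E9 → HQ costs 76 (by enumerating all 60 distinct tours).
Excess = 77 − 76 = 1.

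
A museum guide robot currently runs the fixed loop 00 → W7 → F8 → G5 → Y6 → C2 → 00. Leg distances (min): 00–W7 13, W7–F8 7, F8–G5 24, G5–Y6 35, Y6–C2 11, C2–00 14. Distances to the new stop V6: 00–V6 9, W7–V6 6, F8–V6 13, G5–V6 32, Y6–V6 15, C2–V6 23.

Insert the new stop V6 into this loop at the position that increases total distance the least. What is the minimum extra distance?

Adding 2 min by placing V6 on the 00–W7 leg.

Insertion cost between consecutive stops i–j is d(i,V6) + d(V6,j) − d(i,j):
  between 00 and W7: 9 + 6 − 13 = 2
  between W7 and F8: 6 + 13 − 7 = 12
  between F8 and G5: 13 + 32 − 24 = 21
  between G5 and Y6: 32 + 15 − 35 = 12
  between Y6 and C2: 15 + 23 − 11 = 27
  between C2 and 00: 23 + 9 − 14 = 18
Cheapest insertion is between 00 and W7, adding 2.
New total = 104 + 2 = 106.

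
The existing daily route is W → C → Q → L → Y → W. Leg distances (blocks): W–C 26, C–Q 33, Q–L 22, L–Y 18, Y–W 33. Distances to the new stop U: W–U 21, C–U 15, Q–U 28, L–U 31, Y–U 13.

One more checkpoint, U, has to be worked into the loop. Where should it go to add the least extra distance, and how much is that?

Insertion cost between consecutive stops i–j is d(i,U) + d(U,j) − d(i,j):
  between W and C: 21 + 15 − 26 = 10
  between C and Q: 15 + 28 − 33 = 10
  between Q and L: 28 + 31 − 22 = 37
  between L and Y: 31 + 13 − 18 = 26
  between Y and W: 13 + 21 − 33 = 1
Cheapest insertion is between Y and W, adding 1.
New total = 132 + 1 = 133.

Minimum extra distance: 1 blocks, inserting U between Y and W.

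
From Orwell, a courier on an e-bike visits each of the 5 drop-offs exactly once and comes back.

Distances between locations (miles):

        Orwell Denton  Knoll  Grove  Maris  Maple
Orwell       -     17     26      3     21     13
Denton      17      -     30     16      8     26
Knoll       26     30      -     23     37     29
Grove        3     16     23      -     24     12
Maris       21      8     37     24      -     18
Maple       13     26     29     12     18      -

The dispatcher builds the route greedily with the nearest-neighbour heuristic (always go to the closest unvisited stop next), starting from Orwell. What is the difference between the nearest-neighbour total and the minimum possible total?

Orwell: Grove=3, Maple=13, Denton=17, Maris=21, Knoll=26 ⇒ Grove
Grove: Maple=12, Denton=16, Knoll=23, Maris=24 ⇒ Maple
Maple: Maris=18, Denton=26, Knoll=29 ⇒ Maris
Maris: Denton=8, Knoll=37 ⇒ Denton
Denton: Knoll=30 ⇒ Knoll
NN route Orwell → Grove → Maple → Maris → Denton → Knoll → Orwell costs 97.
Optimal: Orwell → Grove → Knoll → Denton → Maris → Maple → Orwell costs 95 (by enumerating all 60 distinct tours).
Excess = 97 − 95 = 2.

The nearest-neighbour route is 2 miles longer than optimal.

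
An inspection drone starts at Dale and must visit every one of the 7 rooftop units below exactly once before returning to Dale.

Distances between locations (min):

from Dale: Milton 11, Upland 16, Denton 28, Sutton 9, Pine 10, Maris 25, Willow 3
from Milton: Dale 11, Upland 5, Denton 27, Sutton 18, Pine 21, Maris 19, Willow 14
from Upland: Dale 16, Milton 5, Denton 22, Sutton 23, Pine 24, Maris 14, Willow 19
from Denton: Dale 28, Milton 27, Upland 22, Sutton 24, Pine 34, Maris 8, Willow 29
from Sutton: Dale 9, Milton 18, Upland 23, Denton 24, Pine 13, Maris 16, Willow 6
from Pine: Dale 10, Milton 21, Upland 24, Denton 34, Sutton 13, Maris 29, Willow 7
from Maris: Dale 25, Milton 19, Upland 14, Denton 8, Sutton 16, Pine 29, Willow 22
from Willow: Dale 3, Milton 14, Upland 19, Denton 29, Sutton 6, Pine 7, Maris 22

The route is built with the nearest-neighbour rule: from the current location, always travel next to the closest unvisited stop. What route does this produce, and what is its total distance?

Total distance 98 min via the nearest-neighbour route Dale → Willow → Sutton → Pine → Milton → Upland → Maris → Denton → Dale.

Dale → [Willow:3 / Sutton:9 / Pine:10 / Milton:11 / Upland:16 / Maris:25 / Denton:28] → Willow (3)
Willow → [Sutton:6 / Pine:7 / Milton:14 / Upland:19 / Maris:22 / Denton:29] → Sutton (6)
Sutton → [Pine:13 / Maris:16 / Milton:18 / Upland:23 / Denton:24] → Pine (13)
Pine → [Milton:21 / Upland:24 / Maris:29 / Denton:34] → Milton (21)
Milton → [Upland:5 / Maris:19 / Denton:27] → Upland (5)
Upland → [Maris:14 / Denton:22] → Maris (14)
Maris → [Denton:8] → Denton (8)
Return Denton→Dale: 28.
Total = 3 + 6 + 13 + 21 + 5 + 14 + 8 + 28 = 98.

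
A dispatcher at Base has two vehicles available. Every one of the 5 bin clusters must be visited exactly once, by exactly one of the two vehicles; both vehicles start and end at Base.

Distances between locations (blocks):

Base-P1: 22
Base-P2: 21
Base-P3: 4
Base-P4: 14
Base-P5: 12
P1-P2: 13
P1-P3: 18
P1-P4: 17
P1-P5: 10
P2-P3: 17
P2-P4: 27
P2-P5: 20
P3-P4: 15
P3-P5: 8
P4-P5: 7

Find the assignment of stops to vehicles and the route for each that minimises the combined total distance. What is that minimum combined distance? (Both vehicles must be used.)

Check every non-empty split of the stops between the two vehicles; for each half take its own optimal tour:
  {P1} + {P2, P3, P4, P5}: 44 + 62 = 106
  {P2} + {P1, P3, P4, P5}: 42 + 53 = 95
  {P1, P2} + {P3, P4, P5}: 56 + 33 = 89
  {P3} + {P1, P2, P4, P5}: 8 + 65 = 73
  {P1, P3} + {P2, P4, P5}: 44 + 62 = 106
  {P2, P3} + {P1, P4, P5}: 42 + 53 = 95
  … (15 splits in total)
Best: vehicle 1 Base → P3 → Base = 8; vehicle 2 Base → P2 → P1 → P5 → P4 → Base = 65; combined 73.

Minimum combined distance: 73 blocks.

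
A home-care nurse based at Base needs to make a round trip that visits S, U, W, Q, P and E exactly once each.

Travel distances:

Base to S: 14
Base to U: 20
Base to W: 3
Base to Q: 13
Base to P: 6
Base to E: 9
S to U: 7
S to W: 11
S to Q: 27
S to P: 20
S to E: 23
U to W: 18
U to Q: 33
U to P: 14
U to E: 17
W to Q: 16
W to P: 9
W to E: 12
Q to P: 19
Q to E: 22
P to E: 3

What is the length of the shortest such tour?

73 — the shortest possible round trip.

There are 360 distinct closed tours to check (reversals are equivalent).
Base-S-U-W-Q-P-E-Base: 14+7+18+16+19+3+9 = 86
Base-S-U-W-Q-E-P-Base: 14+7+18+16+22+3+6 = 86
Base-S-U-W-P-Q-E-Base: 14+7+18+9+19+22+9 = 98
Base-S-U-W-P-E-Q-Base: 14+7+18+9+3+22+13 = 86
Base-S-U-W-E-Q-P-Base: 14+7+18+12+22+19+6 = 98
Base-S-U-W-E-P-Q-Base: 14+7+18+12+3+19+13 = 86
Base-S-U-Q-W-P-E-Base: 14+7+33+16+9+3+9 = 91
Base-S-U-Q-W-E-P-Base: 14+7+33+16+12+3+6 = 91
… (352 more)
Base-W-S-U-P-E-Q-Base: 3+11+7+14+3+22+13 = 73  ← best
The minimum is 73.
One optimal route: Base → W → S → U → P → E → Q → Base (or its reverse).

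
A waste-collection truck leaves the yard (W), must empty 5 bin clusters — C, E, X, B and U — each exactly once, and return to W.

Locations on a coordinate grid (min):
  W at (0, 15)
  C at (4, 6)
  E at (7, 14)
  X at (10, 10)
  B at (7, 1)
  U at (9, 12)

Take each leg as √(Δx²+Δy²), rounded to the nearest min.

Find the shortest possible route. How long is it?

Minimum total distance: 37 min.

With 5 stops there are 5!/2 = 60 distinct round trips (a route and its reverse cost the same).
W→C→E→X→B→U→W: 10+9+5+9+11+9 = 53
W→C→E→X→U→B→W: 10+9+5+2+11+16 = 53
W→C→E→B→X→U→W: 10+9+13+9+2+9 = 52
W→C→E→B→U→X→W: 10+9+13+11+2+11 = 56
W→C→E→U→X→B→W: 10+9+3+2+9+16 = 49
W→C→E→U→B→X→W: 10+9+3+11+9+11 = 53
W→C→X→E→B→U→W: 10+7+5+13+11+9 = 55
W→C→X→E→U→B→W: 10+7+5+3+11+16 = 52
W→C→X→B→E→U→W: 10+7+9+13+3+9 = 51
W→C→X→B→U→E→W: 10+7+9+11+3+7 = 47
W→C→X→U→E→B→W: 10+7+2+3+13+16 = 51
W→C→X→U→B→E→W: 10+7+2+11+13+7 = 50
W→C→B→E→X→U→W: 10+6+13+5+2+9 = 45
W→C→B→E→U→X→W: 10+6+13+3+2+11 = 45
… (46 more)
W→C→B→X→U→E→W: 10+6+9+2+3+7 = 37  ← best
The minimum is 37.
One optimal route: W → C → B → X → U → E → W (or its reverse).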